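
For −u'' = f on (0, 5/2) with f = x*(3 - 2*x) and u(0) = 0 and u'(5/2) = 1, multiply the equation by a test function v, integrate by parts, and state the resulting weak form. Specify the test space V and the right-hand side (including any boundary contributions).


V = {v ∈ H^1(0, 5/2) : v(0) = 0} (test functions vanish at x = 0 where u is specified); weak form: ∫_0^5/2 u'v' dx = ∫_0^5/2 (x*(3 - 2*x)) v dx + v(5/2) for all v ∈ V.

Multiply both sides by a test function v and integrate from 0 to 5/2:
  ∫_0^5/2 −u''(x) v(x) dx = ∫_0^5/2 f(x) v(x) dx.
Integrate the LHS by parts once:
  ∫_0^5/2 −u'' v dx = −[u'(x) v(x)]_0^5/2 + ∫_0^5/2 u'(x) v'(x) dx.
Thus ∫_0^5/2 u'(x) v'(x) dx = ∫_0^5/2 f(x) v(x) dx + [u'(x) v(x)]_0^5/2.
Choose V so that boundary terms are either known or forced to vanish.
Mixed BC: u(0) = 0 (Dirichlet) and u'(5/2) = 1 (Neumann). Define V = {v ∈ H^1(0, 5/2) : v(0) = 0}. Then [u' v]_0^5/2 = u'(5/2)·v(5/2) − u'(0)·0 = v(5/2).
Weak formulation: find u (satisfying any essential BC) such that ∫_0^5/2 u'(x) v'(x) dx = ∫_0^5/2 f v dx + v(5/2) for all v ∈ V (Dirichlet at 0 absorbed into V; Neumann datum at x = 5/2 contributes the boundary term).
Substituting f(x) = x*(3 - 2*x), the right-hand side is ∫_0^5/2 (x*(3 - 2*x)) v dx + v(5/2).


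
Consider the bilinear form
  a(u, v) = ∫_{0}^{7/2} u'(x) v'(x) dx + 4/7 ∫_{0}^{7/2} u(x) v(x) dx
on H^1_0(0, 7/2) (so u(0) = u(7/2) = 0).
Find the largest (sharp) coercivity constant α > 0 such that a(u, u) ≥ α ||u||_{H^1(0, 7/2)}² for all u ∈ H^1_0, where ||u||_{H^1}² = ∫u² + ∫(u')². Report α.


α = 4*(7 + π^2)/(4*π^2 + 49)

Coercivity of a(·,·) on H^1_0(0, 7/2) means a(u, u) ≥ α ||u||_{H^1}² for every u ∈ H^1_0.
The interval has length L = 7/2, and Poincaré/coercivity depend only on L. Here a(u, u) = ∫(u')² + (4/7)·∫u².
Here 0 < c = 4/7 < 1. The condition a(u,u) ≥ α||u||_{H^1}² reads (1−α)∫(u')² ≥ (α−c)∫u². Any admissible α is ≤ 1 (rapidly oscillating u have ∫u²/∫(u')² → 0), and α = 1 would force 0 ≥ (1−c)∫u², impossible since c < 1; so 1−α > 0. By the sharp Poincaré inequality on H^1_0 of an interval of length L, ∫(u')² ≥ (π/L)²∫u² with equality for the first sine mode sin(π(x−x₀)/L) (x₀ the left endpoint), so the inequality holds for all u iff (1−α)(π/L)² ≥ α − c, i.e. α ≤ ((π/L)² + c)/((π/L)² + 1) = (1 + c(L/π)²)/(1 + (L/π)²). With (π/L)² = 4*π^2/49 and c = 4/7, the largest admissible constant is α = ((π/L)² + c)/((π/L)² + 1).
Simplifying, α = 4*(7 + π^2)/(4*π^2 + 49).


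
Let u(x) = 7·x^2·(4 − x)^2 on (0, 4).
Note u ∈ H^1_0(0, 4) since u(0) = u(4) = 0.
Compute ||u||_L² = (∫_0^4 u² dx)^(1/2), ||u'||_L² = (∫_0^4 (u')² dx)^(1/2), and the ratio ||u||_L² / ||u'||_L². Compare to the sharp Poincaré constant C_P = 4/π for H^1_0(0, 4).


||u||_L² / ||u'||_L² = 2*sqrt(3)/3 < C_P = 4/π.

u(x) = 7·x^2·(4 − x)^2, so u'(x) = 28*x*(x - 4)*(x - 2).
u(x) = 7·x^2·(4 − x)^2 vanishes at x = 0 and x = 4, so u ∈ H^1_0(0, 4). Differentiate via the product rule and integrate the resulting polynomials term by term.
  ∫_0^4 u² dx = ∫_0^4 (49*x^8 - 784*x^7 + 4704*x^6 - 12544*x^5 + 12544*x^4) dx. Term by term:
    ∫_0^4 49*x^8 dx = 12845056/9;  ∫_0^4 -784*x^7 dx = -6422528;  ∫_0^4 4704*x^6 dx = 11010048;
    ∫_0^4 -12544*x^5 dx = -25690112/3;  ∫_0^4 12544*x^4 dx = 12845056/5.
  Sum: 12845056/9 − 6422528 + 11010048 − 25690112/3 + 12845056/5 = 917504/45.
  ∫_0^4 (u')² dx = ∫_0^4 (784*x^6 - 9408*x^5 + 40768*x^4 - 75264*x^3 + 50176*x^2) dx. Term by term:
    ∫_0^4 784*x^6 dx = 1835008;  ∫_0^4 -9408*x^5 dx = -6422528;  ∫_0^4 40768*x^4 dx = 41746432/5;
    ∫_0^4 -75264*x^3 dx = -4816896;  ∫_0^4 50176*x^2 dx = 3211264/3.
  Sum: 1835008 − 6422528 + 41746432/5 − 4816896 + 3211264/3 = 229376/15.
∫_0^4 u² dx = 917504/45, so ||u||_L² = 256*sqrt(70)/15.
∫_0^4 (u')² dx = 229376/15, so ||u'||_L² = 128*sqrt(210)/15.
Ratio ||u||_L² / ||u'||_L² = 2*sqrt(3)/3.
Sharp Poincaré constant on H^1_0(0, 4) is C_P = L/π = 4/π, achieved by sin(π/4·x).
A polynomial bump cannot attain the sharp Poincaré constant (only the first sine eigenfunction does), so the ratio is strictly less than C_P, consistent with ||u||_L² ≤ C_P ||u'||_L².


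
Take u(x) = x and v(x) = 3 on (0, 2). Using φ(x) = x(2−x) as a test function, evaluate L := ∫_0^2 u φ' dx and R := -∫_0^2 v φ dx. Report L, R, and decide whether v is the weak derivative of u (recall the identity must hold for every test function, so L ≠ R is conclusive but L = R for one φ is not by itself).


LHS = -4/3, RHS = -4. No, v is not the weak derivative of u.

u(x) = x, classical derivative u'(x) = 1.
φ(x) = x(2−x), so φ'(x) = 2 - 2*x.
Note φ(0) = φ(2) = 0, so the boundary term u·φ vanishes.
LHS = ∫_0^2 u(x) φ'(x) dx = ∫_0^2 (-2*x^2 + 2*x) dx. Term by term:
  ∫_0^2 -2*x^2 dx = -16/3;  ∫_0^2 2*x dx = 4.
Sum: -16/3 + 4 = -4/3.
So LHS = -4/3.
∫_0^2 v(x) φ(x) dx = ∫_0^2 (-3*x^2 + 6*x) dx. Term by term:
  ∫_0^2 -3*x^2 dx = -8;  ∫_0^2 6*x dx = 12.
Sum: -8 + 12 = 4.
So RHS = -∫_0^2 v(x) φ(x) dx = -4.
LHS − RHS = 8/3 ≠ 0, so the identity fails.
(For a valid weak derivative the identity must hold for EVERY test function, in particular this one. The failure shows v is NOT the weak derivative of u.)
Correct weak derivative would be u'(x) = 1.


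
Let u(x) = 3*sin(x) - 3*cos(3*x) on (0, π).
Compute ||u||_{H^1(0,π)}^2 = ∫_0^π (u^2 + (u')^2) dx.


||u||_{H^1(0,π)}^2 = 54*π

u'(x) = 9*sin(3*x) + 3*cos(x).
Expand u² and (u')² and integrate term by term on (0, π), using: for integers n ≥ 1, ∫_0^π sin²(nx) dx = ∫_0^π cos²(nx) dx = π/2; for n ≠ n', ∫_0^π sin(nx)sin(n'x) dx = ∫_0^π cos(nx)cos(n'x) dx = 0; and by product-to-sum, ∫_0^π sin(nx)cos(n'x) dx = ½∫_0^π [sin((n+n')x) + sin((n−n')x)] dx, which is 0 when n+n' is even and 2n/(n²−n'²) when n+n' is odd (it need not vanish on (0, π)).
  u² squared terms: (-3)²·∫cos(3x)² dx = 9·π/2 = 9*π/2;  (3)²·∫sin(x)² dx = 9·π/2 = 9*π/2.
  u² cross terms: 2·(-3)·(3)·∫cos(3x)·sin(x) dx = -18·(0) = 0.
  So ∫_0^π u² dx = 9*π/2 + 9*π/2 + 0 = 9*π.
  (u')² squared terms: (3)²·∫cos(x)² dx = 9·π/2 = 9*π/2;  (9)²·∫sin(3x)² dx = 81·π/2 = 81*π/2.
  (u')² cross terms: 2·(3)·(9)·∫cos(x)·sin(3x) dx = 54·(0) = 0.
  So ∫_0^π (u')² dx = 9*π/2 + 81*π/2 + 0 = 45*π.
||u||_{H^1}^2 = (9*π) + (45*π) = 54*π.


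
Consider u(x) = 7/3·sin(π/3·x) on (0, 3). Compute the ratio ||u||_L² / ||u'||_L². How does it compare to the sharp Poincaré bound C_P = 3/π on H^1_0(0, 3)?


||u||_L² / ||u'||_L² = 3/π = C_P.

u(x) = 7/3·sin(π/3·x), so u'(x) = 7*π*cos(π*x/3)/9.
Writing u(x) = A·sin(kπx/L) with A = 7/3 and k = 1, use ∫_0^L sin²(kπx/L) dx = L/2 and ∫_0^L cos²(kπx/L) dx = L/2.
u² = 49/9·sin²(π/3·x) and (u')² = 49*π^2/81·cos²(π/3·x), and each of sin², cos² integrates to L/2 = 3/2 over (0, 3).
∫_0^3 u² dx = 49/6, so ||u||_L² = 7*sqrt(6)/6.
∫_0^3 (u')² dx = 49*π^2/54, so ||u'||_L² = 7*sqrt(6)*π/18.
Ratio ||u||_L² / ||u'||_L² = 3/π.
Sharp Poincaré constant on H^1_0(0, 3) is C_P = L/π = 3/π, achieved by sin(π/3·x).
This is the k = 1 eigenfunction (up to amplitude), so the ratio equals the sharp Poincaré constant exactly.


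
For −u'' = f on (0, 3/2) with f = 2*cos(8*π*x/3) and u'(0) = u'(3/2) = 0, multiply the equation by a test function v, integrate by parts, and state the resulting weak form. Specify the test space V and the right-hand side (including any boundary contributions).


V = H^1(0, 3/2) (no boundary constraint on v; u is determined up to an additive constant); weak form: ∫_0^3/2 u'v' dx = ∫_0^3/2 (2*cos(8*π*x/3)) v dx for all v ∈ V.

Multiply both sides by a test function v and integrate from 0 to 3/2:
  ∫_0^3/2 −u''(x) v(x) dx = ∫_0^3/2 f(x) v(x) dx.
Integrate the LHS by parts once:
  ∫_0^3/2 −u'' v dx = −[u'(x) v(x)]_0^3/2 + ∫_0^3/2 u'(x) v'(x) dx.
Thus ∫_0^3/2 u'(x) v'(x) dx = ∫_0^3/2 f(x) v(x) dx + [u'(x) v(x)]_0^3/2.
Choose V so that boundary terms are either known or forced to vanish.
u has homogeneous Neumann: u'(0) = u'(3/2) = 0. So [u' v]_0^3/2 = 0·v(3/2) − 0·v(0) = 0 for any v; take V = H^1(0, 3/2).
Weak formulation: find u (satisfying any essential BC) such that ∫_0^3/2 u'(x) v'(x) dx = ∫_0^3/2 f v dx for all v ∈ V (homogeneous Neumann, so boundary terms vanish).
Substituting f(x) = 2*cos(8*π*x/3), the right-hand side is ∫_0^3/2 (2*cos(8*π*x/3)) v dx.
Compatibility check (pure Neumann): taking v ≡ 1 ∈ V gives 0 = ∫_0^3/2 f dx + (0) − (0), i.e. ∫_0^3/2 f dx must equal u'(0) − u'(3/2) = 0. Indeed ∫_0^3/2 (2*cos(8*π*x/3)) dx = 0, so the data are compatible. The solution is then unique only up to an additive constant (fix it e.g. by requiring ∫_0^3/2 u dx = 0).


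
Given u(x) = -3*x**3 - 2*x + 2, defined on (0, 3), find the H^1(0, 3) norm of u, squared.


||u||_{H^1}^2 = 260283/35

The H^1 norm (squared) on an interval (0, L) is
  ||u||_{H^1}^2 = ∫_0^L u(x)^2 dx + ∫_0^L u'(x)^2 dx.
Compute u'(x) = -9*x**2 - 2.
Then u(x)^2 = 9*x**6 + 12*x**4 - 12*x**3 + 4*x**2 - 8*x + 4 and u'(x)^2 = 81*x**4 + 36*x**2 + 4.
Integrate each monomial from 0 to 3 using ∫_0^3 c·x^n dx = c·3^(n+1)/(n+1):
  ∫_0^3 u(x)^2 dx = ∫_0^3 (9*x^6 + 12*x^4 - 12*x^3 + 4*x^2 - 8*x + 4) dx. Term by term:
    ∫_0^3 9*x^6 dx = 19683/7;  ∫_0^3 12*x^4 dx = 2916/5;  ∫_0^3 -12*x^3 dx = -243;
    ∫_0^3 4*x^2 dx = 36;  ∫_0^3 -8*x dx = -36;  ∫_0^3 4 dx = 12.
  Sum: 19683/7 + 2916/5 − 243 + 36 − 36 + 12 = 110742/35.
  ∫_0^3 u'(x)^2 dx = ∫_0^3 (81*x^4 + 36*x^2 + 4) dx. Term by term:
    ∫_0^3 81*x^4 dx = 19683/5;  ∫_0^3 36*x^2 dx = 324;  ∫_0^3 4 dx = 12.
  Sum: 19683/5 + 324 + 12 = 21363/5.
Adding: ||u||_{H^1}^2 = 110742/35 + 21363/5 = 260283/35.


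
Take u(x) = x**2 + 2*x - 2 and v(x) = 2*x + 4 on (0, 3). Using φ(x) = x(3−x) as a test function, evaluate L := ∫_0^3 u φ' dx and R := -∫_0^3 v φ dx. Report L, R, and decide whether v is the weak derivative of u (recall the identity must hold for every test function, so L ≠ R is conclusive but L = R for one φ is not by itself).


LHS = -45/2, RHS = -63/2. No, v is not the weak derivative of u.

u(x) = x**2 + 2*x - 2, classical derivative u'(x) = 2*x + 2.
φ(x) = x(3−x), so φ'(x) = 3 - 2*x.
Note φ(0) = φ(3) = 0, so the boundary term u·φ vanishes.
LHS = ∫_0^3 u(x) φ'(x) dx = ∫_0^3 (-2*x^3 - x^2 + 10*x - 6) dx. Term by term:
  ∫_0^3 -2*x^3 dx = -81/2;  ∫_0^3 -x^2 dx = -9;  ∫_0^3 10*x dx = 45;
  ∫_0^3 -6 dx = -18.
Sum: -81/2 − 9 + 45 − 18 = -45/2.
So LHS = -45/2.
∫_0^3 v(x) φ(x) dx = ∫_0^3 (-2*x^3 + 2*x^2 + 12*x) dx. Term by term:
  ∫_0^3 -2*x^3 dx = -81/2;  ∫_0^3 2*x^2 dx = 18;  ∫_0^3 12*x dx = 54.
Sum: -81/2 + 18 + 54 = 63/2.
So RHS = -∫_0^3 v(x) φ(x) dx = -63/2.
LHS − RHS = 9 ≠ 0, so the identity fails.
(For a valid weak derivative the identity must hold for EVERY test function, in particular this one. The failure shows v is NOT the weak derivative of u.)
Correct weak derivative would be u'(x) = 2*x + 2.


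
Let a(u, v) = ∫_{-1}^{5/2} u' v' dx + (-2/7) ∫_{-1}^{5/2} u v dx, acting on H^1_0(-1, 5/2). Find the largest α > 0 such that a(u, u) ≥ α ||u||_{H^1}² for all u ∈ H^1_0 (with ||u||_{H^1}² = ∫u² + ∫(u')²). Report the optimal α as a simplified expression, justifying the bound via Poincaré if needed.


α = 2*(-7 + 2*π^2)/(4*π^2 + 49)

Coercivity of a(·,·) on H^1_0(-1, 5/2) means a(u, u) ≥ α ||u||_{H^1}² for every u ∈ H^1_0.
The interval has length L = 7/2, and Poincaré/coercivity depend only on L. Here a(u, u) = ∫(u')² + (-2/7)·∫u².
Here c = -2/7 < 0 with |c| < (π/L)² = 4*π^2/49, so coercivity still holds. The condition a(u,u) ≥ α||u||_{H^1}² reads (1−α)∫(u')² ≥ (α−c)∫u². Any admissible α is ≤ 1 (rapidly oscillating u have ∫u²/∫(u')² → 0), and α = 1 would force 0 ≥ (1−c)∫u², impossible since c < 1; so 1−α > 0. By the sharp Poincaré inequality on H^1_0 of an interval of length L, ∫(u')² ≥ (π/L)²∫u² with equality for the first sine mode sin(π(x−x₀)/L) (x₀ the left endpoint), so the inequality holds for all u iff (1−α)(π/L)² ≥ α − c, i.e. α ≤ ((π/L)² + c)/((π/L)² + 1) = (1 + c(L/π)²)/(1 + (L/π)²). (Direct route, valid since c ≤ 0: Poincaré gives c∫u² ≥ c(L/π)²∫(u')², so a(u,u) ≥ (1 + c(L/π)²)∫(u')², while ||u||_{H^1}² ≤ (1 + (L/π)²)∫(u')²; dividing yields the same α.) With (π/L)² = 4*π^2/49 and c = -2/7, the largest admissible constant is α = ((π/L)² + c)/((π/L)² + 1).
Simplifying, α = 2*(-7 + 2*π^2)/(4*π^2 + 49).


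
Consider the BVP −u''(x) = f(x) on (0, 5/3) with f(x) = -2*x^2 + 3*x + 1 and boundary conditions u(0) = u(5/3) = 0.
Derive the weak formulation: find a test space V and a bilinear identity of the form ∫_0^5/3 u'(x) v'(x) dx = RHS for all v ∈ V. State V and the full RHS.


V = H^1_0(0, 5/3) (so v(0) = v(5/3) = 0); weak form: ∫_0^5/3 u'v' dx = ∫_0^5/3 (-2*x^2 + 3*x + 1) v dx for all v ∈ V.

Multiply both sides by a test function v and integrate from 0 to 5/3:
  ∫_0^5/3 −u''(x) v(x) dx = ∫_0^5/3 f(x) v(x) dx.
Integrate the LHS by parts once:
  ∫_0^5/3 −u'' v dx = −[u'(x) v(x)]_0^5/3 + ∫_0^5/3 u'(x) v'(x) dx.
Thus ∫_0^5/3 u'(x) v'(x) dx = ∫_0^5/3 f(x) v(x) dx + [u'(x) v(x)]_0^5/3.
Choose V so that boundary terms are either known or forced to vanish.
u is Dirichlet: u(0) = u(5/3) = 0. Let V = H^1_0(0, 5/3); then v(0) = v(5/3) = 0, and [u' v]_0^5/3 = 0.
Weak formulation: find u (satisfying any essential BC) such that ∫_0^5/3 u'(x) v'(x) dx = ∫_0^5/3 f v dx for all v ∈ V.
Substituting f(x) = -2*x^2 + 3*x + 1, the right-hand side is ∫_0^5/3 (-2*x^2 + 3*x + 1) v dx.


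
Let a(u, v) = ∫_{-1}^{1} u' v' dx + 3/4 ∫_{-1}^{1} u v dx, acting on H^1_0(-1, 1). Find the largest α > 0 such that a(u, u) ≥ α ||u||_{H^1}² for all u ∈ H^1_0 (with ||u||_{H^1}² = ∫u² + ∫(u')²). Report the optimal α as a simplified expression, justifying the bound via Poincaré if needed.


α = (3 + π^2)/(4 + π^2)

Coercivity of a(·,·) on H^1_0(-1, 1) means a(u, u) ≥ α ||u||_{H^1}² for every u ∈ H^1_0.
The interval has length L = 2, and Poincaré/coercivity depend only on L. Here a(u, u) = ∫(u')² + (3/4)·∫u².
Here 0 < c = 3/4 < 1. The condition a(u,u) ≥ α||u||_{H^1}² reads (1−α)∫(u')² ≥ (α−c)∫u². Any admissible α is ≤ 1 (rapidly oscillating u have ∫u²/∫(u')² → 0), and α = 1 would force 0 ≥ (1−c)∫u², impossible since c < 1; so 1−α > 0. By the sharp Poincaré inequality on H^1_0 of an interval of length L, ∫(u')² ≥ (π/L)²∫u² with equality for the first sine mode sin(π(x−x₀)/L) (x₀ the left endpoint), so the inequality holds for all u iff (1−α)(π/L)² ≥ α − c, i.e. α ≤ ((π/L)² + c)/((π/L)² + 1) = (1 + c(L/π)²)/(1 + (L/π)²). With (π/L)² = π^2/4 and c = 3/4, the largest admissible constant is α = ((π/L)² + c)/((π/L)² + 1).
Simplifying, α = (3 + π^2)/(4 + π^2).


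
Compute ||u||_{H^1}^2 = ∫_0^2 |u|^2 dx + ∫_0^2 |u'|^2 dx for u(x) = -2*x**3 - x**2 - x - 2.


||u||_{H^1}^2 = 62602/105

The H^1 norm (squared) on an interval (0, L) is
  ||u||_{H^1}^2 = ∫_0^L u(x)^2 dx + ∫_0^L u'(x)^2 dx.
Compute u'(x) = -6*x**2 - 2*x - 1.
Then u(x)^2 = 4*x**6 + 4*x**5 + 5*x**4 + 10*x**3 + 5*x**2 + 4*x + 4 and u'(x)^2 = 36*x**4 + 24*x**3 + 16*x**2 + 4*x + 1.
Integrate each monomial from 0 to 2 using ∫_0^2 c·x^n dx = c·2^(n+1)/(n+1):
  ∫_0^2 u(x)^2 dx = ∫_0^2 (4*x^6 + 4*x^5 + 5*x^4 + 10*x^3 + 5*x^2 + 4*x + 4) dx. Term by term:
    ∫_0^2 4*x^6 dx = 512/7;  ∫_0^2 4*x^5 dx = 128/3;  ∫_0^2 5*x^4 dx = 32;
    ∫_0^2 10*x^3 dx = 40;  ∫_0^2 5*x^2 dx = 40/3;  ∫_0^2 4*x dx = 8;
    ∫_0^2 4 dx = 8.
  Sum: 512/7 + 128/3 + 32 + 40 + 40/3 + 8 + 8 = 1520/7.
  ∫_0^2 u'(x)^2 dx = ∫_0^2 (36*x^4 + 24*x^3 + 16*x^2 + 4*x + 1) dx. Term by term:
    ∫_0^2 36*x^4 dx = 1152/5;  ∫_0^2 24*x^3 dx = 96;  ∫_0^2 16*x^2 dx = 128/3;
    ∫_0^2 4*x dx = 8;  ∫_0^2 1 dx = 2.
  Sum: 1152/5 + 96 + 128/3 + 8 + 2 = 5686/15.
Adding: ||u||_{H^1}^2 = 1520/7 + 5686/15 = 62602/105.


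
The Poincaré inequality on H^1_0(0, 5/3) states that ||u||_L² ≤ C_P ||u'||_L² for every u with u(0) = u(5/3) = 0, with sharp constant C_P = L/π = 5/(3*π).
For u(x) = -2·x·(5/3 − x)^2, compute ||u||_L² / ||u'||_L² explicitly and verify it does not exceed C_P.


||u||_L² / ||u'||_L² = 5*sqrt(14)/42 < C_P = 5/(3*π).

u(x) = -2·x·(5/3 − x)^2, so u'(x) = -6*x^2 + 40*x/3 - 50/9.
u(x) = -2·x·(5/3 − x)^2 vanishes at x = 0 and x = 5/3, so u ∈ H^1_0(0, 5/3). Differentiate via the product rule and integrate the resulting polynomials term by term.
  ∫_0^5/3 u² dx = ∫_0^5/3 (4*x^6 - 80*x^5/3 + 200*x^4/3 - 2000*x^3/27 + 2500*x^2/81) dx. Term by term:
    ∫_0^5/3 4*x^6 dx = 312500/15309;  ∫_0^5/3 -80*x^5/3 dx = -625000/6561;  ∫_0^5/3 200*x^4/3 dx = 125000/729;
    ∫_0^5/3 -2000*x^3/27 dx = -312500/2187;  ∫_0^5/3 2500*x^2/81 dx = 312500/6561.
  Sum: 312500/15309 − 625000/6561 + 125000/729 − 312500/2187 + 312500/6561 = 62500/45927.
  ∫_0^5/3 (u')² dx = ∫_0^5/3 (36*x^4 - 160*x^3 + 2200*x^2/9 - 4000*x/27 + 2500/81) dx. Term by term:
    ∫_0^5/3 36*x^4 dx = 2500/27;  ∫_0^5/3 -160*x^3 dx = -25000/81;  ∫_0^5/3 2200*x^2/9 dx = 275000/729;
    ∫_0^5/3 -4000*x/27 dx = -50000/243;  ∫_0^5/3 2500/81 dx = 12500/243.
  Sum: 2500/27 − 25000/81 + 275000/729 − 50000/243 + 12500/243 = 5000/729.
∫_0^5/3 u² dx = 62500/45927, so ||u||_L² = 250*sqrt(7)/567.
∫_0^5/3 (u')² dx = 5000/729, so ||u'||_L² = 50*sqrt(2)/27.
Ratio ||u||_L² / ||u'||_L² = 5*sqrt(14)/42.
Sharp Poincaré constant on H^1_0(0, 5/3) is C_P = L/π = 5/(3*π), achieved by sin(3*π/5·x).
A polynomial bump cannot attain the sharp Poincaré constant (only the first sine eigenfunction does), so the ratio is strictly less than C_P, consistent with ||u||_L² ≤ C_P ||u'||_L².


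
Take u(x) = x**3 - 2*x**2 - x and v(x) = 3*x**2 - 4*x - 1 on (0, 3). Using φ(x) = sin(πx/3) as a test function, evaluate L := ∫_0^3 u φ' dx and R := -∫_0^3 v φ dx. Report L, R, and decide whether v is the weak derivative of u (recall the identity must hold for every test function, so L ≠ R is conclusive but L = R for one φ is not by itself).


LHS = -39/π + 324/π^3, RHS = -39/π + 324/π^3. Yes, v = u' weakly.

u(x) = x**3 - 2*x**2 - x, classical derivative u'(x) = 3*x**2 - 4*x - 1.
φ(x) = sin(πx/3), so φ'(x) = π*cos(π*x/3)/3.
Note φ(0) = φ(3) = 0, so the boundary term u·φ vanishes.
LHS = ∫_0^3 u(x) φ'(x) dx = ∫_0^3 (π*x^3*cos(π*x/3)/3 - 2*π*x^2*cos(π*x/3)/3 - π*x*cos(π*x/3)/3) dx. Term by term:
  ∫_0^3 -2*π*x^2*cos(π*x/3)/3 dx = 36/π;  ∫_0^3 -π*x*cos(π*x/3)/3 dx = 6/π;  ∫_0^3 π*x^3*cos(π*x/3)/3 dx = -81/π + 324/π^3.
Sum: 36/π + 6/π + -81/π + 324/π^3 = -39/π + 324/π^3.
So LHS = -39/π + 324/π^3.
∫_0^3 v(x) φ(x) dx = ∫_0^3 (3*x^2*sin(π*x/3) - 4*x*sin(π*x/3) - sin(π*x/3)) dx. Term by term:
  ∫_0^3 -sin(π*x/3) dx = -6/π;  ∫_0^3 -4*x*sin(π*x/3) dx = -36/π;  ∫_0^3 3*x^2*sin(π*x/3) dx = -324/π^3 + 81/π.
Sum: -6/π − 36/π + -324/π^3 + 81/π = -324/π^3 + 39/π.
So RHS = -∫_0^3 v(x) φ(x) dx = -39/π + 324/π^3.
LHS = RHS, so the identity holds for this test φ.
Moreover u is smooth here and v(x) = u'(x) = 3*x**2 - 4*x - 1 pointwise, so the identity holds for every test function. Hence v is the weak derivative of u.


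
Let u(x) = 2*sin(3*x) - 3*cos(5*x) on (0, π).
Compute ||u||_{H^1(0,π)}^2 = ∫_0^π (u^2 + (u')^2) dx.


||u||_{H^1(0,π)}^2 = 137*π

u'(x) = 15*sin(5*x) + 6*cos(3*x).
Expand u² and (u')² and integrate term by term on (0, π), using: for integers n ≥ 1, ∫_0^π sin²(nx) dx = ∫_0^π cos²(nx) dx = π/2; for n ≠ n', ∫_0^π sin(nx)sin(n'x) dx = ∫_0^π cos(nx)cos(n'x) dx = 0; and by product-to-sum, ∫_0^π sin(nx)cos(n'x) dx = ½∫_0^π [sin((n+n')x) + sin((n−n')x)] dx, which is 0 when n+n' is even and 2n/(n²−n'²) when n+n' is odd (it need not vanish on (0, π)).
  u² squared terms: (-3)²·∫cos(5x)² dx = 9·π/2 = 9*π/2;  (2)²·∫sin(3x)² dx = 4·π/2 = 2*π.
  u² cross terms: 2·(-3)·(2)·∫cos(5x)·sin(3x) dx = -12·(0) = 0.
  So ∫_0^π u² dx = 9*π/2 + 2*π + 0 = 13*π/2.
  (u')² squared terms: (6)²·∫cos(3x)² dx = 36·π/2 = 18*π;  (15)²·∫sin(5x)² dx = 225·π/2 = 225*π/2.
  (u')² cross terms: 2·(6)·(15)·∫cos(3x)·sin(5x) dx = 180·(0) = 0.
  So ∫_0^π (u')² dx = 18*π + 225*π/2 + 0 = 261*π/2.
||u||_{H^1}^2 = (13*π/2) + (261*π/2) = 137*π.


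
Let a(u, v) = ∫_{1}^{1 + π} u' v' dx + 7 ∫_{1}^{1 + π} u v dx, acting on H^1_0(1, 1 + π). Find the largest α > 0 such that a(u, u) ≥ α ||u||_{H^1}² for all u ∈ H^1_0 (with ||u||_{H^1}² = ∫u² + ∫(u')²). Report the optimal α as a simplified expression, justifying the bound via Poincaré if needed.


α = 1

Coercivity of a(·,·) on H^1_0(1, 1 + π) means a(u, u) ≥ α ||u||_{H^1}² for every u ∈ H^1_0.
The interval has length L = π, and Poincaré/coercivity depend only on L. Here a(u, u) = ∫(u')² + (7)·∫u².
Here c = 7 ≥ 1, so a(u,u) = ∫(u')² + c∫u² ≥ ∫(u')² + ∫u² = ||u||_{H^1}², i.e. α = 1 works. No larger α is possible: a(u,u) ≥ α||u||_{H^1}² means (1−α)∫(u')² ≥ (α−c)∫u², and for the modes u_n = sin(nπ(x−x₀)/L) (x₀ the left endpoint) one has ∫u_n²/∫(u_n')² = (L/(nπ))² → 0, so a(u_n,u_n)/||u_n||_{H^1}² → 1. Hence the optimal constant is α = 1.
Therefore α = 1.


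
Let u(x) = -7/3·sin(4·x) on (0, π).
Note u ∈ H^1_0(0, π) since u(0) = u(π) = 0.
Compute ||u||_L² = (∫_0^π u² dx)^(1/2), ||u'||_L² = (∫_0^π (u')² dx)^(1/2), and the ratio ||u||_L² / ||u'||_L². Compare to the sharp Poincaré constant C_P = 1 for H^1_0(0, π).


||u||_L² / ||u'||_L² = 1/4 < C_P = 1.

u(x) = -7/3·sin(4·x), so u'(x) = -28*cos(4*x)/3.
Writing u(x) = A·sin(kπx/L) with A = -7/3 and k = 4, use ∫_0^L sin²(kπx/L) dx = L/2 and ∫_0^L cos²(kπx/L) dx = L/2.
u² = 49/9·sin²(4·x) and (u')² = 784/9·cos²(4·x), and each of sin², cos² integrates to L/2 = π/2 over (0, π).
∫_0^π u² dx = 49*π/18, so ||u||_L² = 7*sqrt(2)*sqrt(π)/6.
∫_0^π (u')² dx = 392*π/9, so ||u'||_L² = 14*sqrt(2)*sqrt(π)/3.
Ratio ||u||_L² / ||u'||_L² = 1/4.
Sharp Poincaré constant on H^1_0(0, π) is C_P = L/π = 1, achieved by sin(x).
This is the k = 4 harmonic; the ratio L/(kπ) is strictly less than C_P = L/π, consistent with the sharp inequality ||u||_L² ≤ C_P ||u'||_L².


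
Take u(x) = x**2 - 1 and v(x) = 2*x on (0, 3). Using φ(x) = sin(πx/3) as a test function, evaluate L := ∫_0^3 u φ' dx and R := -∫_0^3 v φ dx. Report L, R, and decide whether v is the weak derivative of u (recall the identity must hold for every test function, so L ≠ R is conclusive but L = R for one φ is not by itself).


LHS = -18/π, RHS = -18/π. Yes, v = u' weakly.

u(x) = x**2 - 1, classical derivative u'(x) = 2*x.
φ(x) = sin(πx/3), so φ'(x) = π*cos(π*x/3)/3.
Note φ(0) = φ(3) = 0, so the boundary term u·φ vanishes.
LHS = ∫_0^3 u(x) φ'(x) dx = ∫_0^3 (π*x^2*cos(π*x/3)/3 - π*cos(π*x/3)/3) dx. Term by term:
  ∫_0^3 -π*cos(π*x/3)/3 dx = 0;  ∫_0^3 π*x^2*cos(π*x/3)/3 dx = -18/π.
Sum: 0 − 18/π = -18/π.
So LHS = -18/π.
∫_0^3 v(x) φ(x) dx = ∫_0^3 (2*x*sin(π*x/3)) dx. Term by term:
  ∫_0^3 2*x*sin(π*x/3) dx = 18/π.
So RHS = -∫_0^3 v(x) φ(x) dx = -18/π.
LHS = RHS, so the identity holds for this test φ.
Moreover u is smooth here and v(x) = u'(x) = 2*x pointwise, so the identity holds for every test function. Hence v is the weak derivative of u.


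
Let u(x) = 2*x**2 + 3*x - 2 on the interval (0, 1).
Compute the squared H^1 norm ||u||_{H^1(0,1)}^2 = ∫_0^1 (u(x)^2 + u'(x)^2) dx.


||u||_{H^1}^2 = 427/15

The H^1 norm (squared) on an interval (0, L) is
  ||u||_{H^1}^2 = ∫_0^L u(x)^2 dx + ∫_0^L u'(x)^2 dx.
Compute u'(x) = 4*x + 3.
Then u(x)^2 = 4*x**4 + 12*x**3 + x**2 - 12*x + 4 and u'(x)^2 = 16*x**2 + 24*x + 9.
Integrate each monomial from 0 to 1 using ∫_0^1 c·x^n dx = c·1^(n+1)/(n+1):
  ∫_0^1 u(x)^2 dx = ∫_0^1 (4*x^4 + 12*x^3 + x^2 - 12*x + 4) dx. Term by term:
    ∫_0^1 4*x^4 dx = 4/5;  ∫_0^1 12*x^3 dx = 3;  ∫_0^1 x^2 dx = 1/3;
    ∫_0^1 -12*x dx = -6;  ∫_0^1 4 dx = 4.
  Sum: 4/5 + 3 + 1/3 − 6 + 4 = 32/15.
  ∫_0^1 u'(x)^2 dx = ∫_0^1 (16*x^2 + 24*x + 9) dx. Term by term:
    ∫_0^1 16*x^2 dx = 16/3;  ∫_0^1 24*x dx = 12;  ∫_0^1 9 dx = 9.
  Sum: 16/3 + 12 + 9 = 79/3.
Adding: ||u||_{H^1}^2 = 32/15 + 79/3 = 427/15.


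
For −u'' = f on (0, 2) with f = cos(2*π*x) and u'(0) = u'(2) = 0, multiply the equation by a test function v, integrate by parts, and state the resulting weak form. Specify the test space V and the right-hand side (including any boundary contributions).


V = H^1(0, 2) (no boundary constraint on v; u is determined up to an additive constant); weak form: ∫_0^2 u'v' dx = ∫_0^2 (cos(2*π*x)) v dx for all v ∈ V.

Multiply both sides by a test function v and integrate from 0 to 2:
  ∫_0^2 −u''(x) v(x) dx = ∫_0^2 f(x) v(x) dx.
Integrate the LHS by parts once:
  ∫_0^2 −u'' v dx = −[u'(x) v(x)]_0^2 + ∫_0^2 u'(x) v'(x) dx.
Thus ∫_0^2 u'(x) v'(x) dx = ∫_0^2 f(x) v(x) dx + [u'(x) v(x)]_0^2.
Choose V so that boundary terms are either known or forced to vanish.
u has homogeneous Neumann: u'(0) = u'(2) = 0. So [u' v]_0^2 = 0·v(2) − 0·v(0) = 0 for any v; take V = H^1(0, 2).
Weak formulation: find u (satisfying any essential BC) such that ∫_0^2 u'(x) v'(x) dx = ∫_0^2 f v dx for all v ∈ V (homogeneous Neumann, so boundary terms vanish).
Substituting f(x) = cos(2*π*x), the right-hand side is ∫_0^2 (cos(2*π*x)) v dx.
Compatibility check (pure Neumann): taking v ≡ 1 ∈ V gives 0 = ∫_0^2 f dx + (0) − (0), i.e. ∫_0^2 f dx must equal u'(0) − u'(2) = 0. Indeed ∫_0^2 (cos(2*π*x)) dx = 0, so the data are compatible. The solution is then unique only up to an additive constant (fix it e.g. by requiring ∫_0^2 u dx = 0).


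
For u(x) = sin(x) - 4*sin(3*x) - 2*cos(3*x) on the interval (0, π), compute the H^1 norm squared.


||u||_{H^1(0,π)}^2 = 101*π

u'(x) = 6*sin(3*x) + cos(x) - 12*cos(3*x).
Expand u² and (u')² and integrate term by term on (0, π), using: for integers n ≥ 1, ∫_0^π sin²(nx) dx = ∫_0^π cos²(nx) dx = π/2; for n ≠ n', ∫_0^π sin(nx)sin(n'x) dx = ∫_0^π cos(nx)cos(n'x) dx = 0; and by product-to-sum, ∫_0^π sin(nx)cos(n'x) dx = ½∫_0^π [sin((n+n')x) + sin((n−n')x)] dx, which is 0 when n+n' is even and 2n/(n²−n'²) when n+n' is odd (it need not vanish on (0, π)).
  u² squared terms: (-4)²·∫sin(3x)² dx = 16·π/2 = 8*π;  (-2)²·∫cos(3x)² dx = 4·π/2 = 2*π;  (1)²·∫sin(x)² dx = 1·π/2 = π/2.
  u² cross terms: 2·(-4)·(-2)·∫sin(3x)·cos(3x) dx = 16·(0) = 0;  2·(-4)·(1)·∫sin(3x)·sin(x) dx = -8·(0) = 0;  2·(-2)·(1)·∫cos(3x)·sin(x) dx = -4·(0) = 0.
  So ∫_0^π u² dx = 8*π + 2*π + π/2 + 0 + 0 + 0 = 21*π/2.
  (u')² squared terms: (-12)²·∫cos(3x)² dx = 144·π/2 = 72*π;  (6)²·∫sin(3x)² dx = 36·π/2 = 18*π;  (1)²·∫cos(x)² dx = 1·π/2 = π/2.
  (u')² cross terms: 2·(-12)·(6)·∫cos(3x)·sin(3x) dx = -144·(0) = 0;  2·(-12)·(1)·∫cos(3x)·cos(x) dx = -24·(0) = 0;  2·(6)·(1)·∫sin(3x)·cos(x) dx = 12·(0) = 0.
  So ∫_0^π (u')² dx = 72*π + 18*π + π/2 + 0 + 0 + 0 = 181*π/2.
||u||_{H^1}^2 = (21*π/2) + (181*π/2) = 101*π.


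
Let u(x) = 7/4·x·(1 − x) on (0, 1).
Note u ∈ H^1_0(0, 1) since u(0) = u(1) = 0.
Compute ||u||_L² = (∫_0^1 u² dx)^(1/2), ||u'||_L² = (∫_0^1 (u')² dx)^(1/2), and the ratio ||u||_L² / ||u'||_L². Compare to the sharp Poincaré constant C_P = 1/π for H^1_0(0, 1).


||u||_L² / ||u'||_L² = sqrt(10)/10 < C_P = 1/π.

u(x) = 7/4·x·(1 − x), so u'(x) = 7/4 - 7*x/2.
u(x) = 7/4·x·(1 − x) vanishes at x = 0 and x = 1, so u ∈ H^1_0(0, 1). Differentiate via the product rule and integrate the resulting polynomials term by term.
  ∫_0^1 u² dx = ∫_0^1 (49*x^4/16 - 49*x^3/8 + 49*x^2/16) dx. Term by term:
    ∫_0^1 49*x^4/16 dx = 49/80;  ∫_0^1 -49*x^3/8 dx = -49/32;  ∫_0^1 49*x^2/16 dx = 49/48.
  Sum: 49/80 − 49/32 + 49/48 = 49/480.
  ∫_0^1 (u')² dx = ∫_0^1 (49*x^2/4 - 49*x/4 + 49/16) dx. Term by term:
    ∫_0^1 49*x^2/4 dx = 49/12;  ∫_0^1 -49*x/4 dx = -49/8;  ∫_0^1 49/16 dx = 49/16.
  Sum: 49/12 − 49/8 + 49/16 = 49/48.
∫_0^1 u² dx = 49/480, so ||u||_L² = 7*sqrt(30)/120.
∫_0^1 (u')² dx = 49/48, so ||u'||_L² = 7*sqrt(3)/12.
Ratio ||u||_L² / ||u'||_L² = sqrt(10)/10.
Sharp Poincaré constant on H^1_0(0, 1) is C_P = L/π = 1/π, achieved by sin(π·x).
A polynomial bump cannot attain the sharp Poincaré constant (only the first sine eigenfunction does), so the ratio is strictly less than C_P, consistent with ||u||_L² ≤ C_P ||u'||_L².


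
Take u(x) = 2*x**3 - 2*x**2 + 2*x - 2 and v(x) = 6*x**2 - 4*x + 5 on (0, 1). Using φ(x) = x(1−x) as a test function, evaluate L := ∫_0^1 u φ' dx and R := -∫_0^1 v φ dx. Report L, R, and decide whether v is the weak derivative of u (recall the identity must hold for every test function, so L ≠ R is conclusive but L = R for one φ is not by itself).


LHS = -3/10, RHS = -4/5. No, v is not the weak derivative of u.

u(x) = 2*x**3 - 2*x**2 + 2*x - 2, classical derivative u'(x) = 6*x**2 - 4*x + 2.
φ(x) = x(1−x), so φ'(x) = 1 - 2*x.
Note φ(0) = φ(1) = 0, so the boundary term u·φ vanishes.
LHS = ∫_0^1 u(x) φ'(x) dx = ∫_0^1 (-4*x^4 + 6*x^3 - 6*x^2 + 6*x - 2) dx. Term by term:
  ∫_0^1 -4*x^4 dx = -4/5;  ∫_0^1 6*x^3 dx = 3/2;  ∫_0^1 -6*x^2 dx = -2;
  ∫_0^1 6*x dx = 3;  ∫_0^1 -2 dx = -2.
Sum: -4/5 + 3/2 − 2 + 3 − 2 = -3/10.
So LHS = -3/10.
∫_0^1 v(x) φ(x) dx = ∫_0^1 (-6*x^4 + 10*x^3 - 9*x^2 + 5*x) dx. Term by term:
  ∫_0^1 -6*x^4 dx = -6/5;  ∫_0^1 10*x^3 dx = 5/2;  ∫_0^1 -9*x^2 dx = -3;
  ∫_0^1 5*x dx = 5/2.
Sum: -6/5 + 5/2 − 3 + 5/2 = 4/5.
So RHS = -∫_0^1 v(x) φ(x) dx = -4/5.
LHS − RHS = 1/2 ≠ 0, so the identity fails.
(For a valid weak derivative the identity must hold for EVERY test function, in particular this one. The failure shows v is NOT the weak derivative of u.)
Correct weak derivative would be u'(x) = 6*x**2 - 4*x + 2.


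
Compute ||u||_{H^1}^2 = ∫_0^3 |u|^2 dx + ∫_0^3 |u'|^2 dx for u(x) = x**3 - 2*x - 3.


||u||_{H^1}^2 = 6369/14

The H^1 norm (squared) on an interval (0, L) is
  ||u||_{H^1}^2 = ∫_0^L u(x)^2 dx + ∫_0^L u'(x)^2 dx.
Compute u'(x) = 3*x**2 - 2.
Then u(x)^2 = x**6 - 4*x**4 - 6*x**3 + 4*x**2 + 12*x + 9 and u'(x)^2 = 9*x**4 - 12*x**2 + 4.
Integrate each monomial from 0 to 3 using ∫_0^3 c·x^n dx = c·3^(n+1)/(n+1):
  ∫_0^3 u(x)^2 dx = ∫_0^3 (x^6 - 4*x^4 - 6*x^3 + 4*x^2 + 12*x + 9) dx. Term by term:
    ∫_0^3 x^6 dx = 2187/7;  ∫_0^3 -4*x^4 dx = -972/5;  ∫_0^3 -6*x^3 dx = -243/2;
    ∫_0^3 4*x^2 dx = 36;  ∫_0^3 12*x dx = 54;  ∫_0^3 9 dx = 27.
  Sum: 2187/7 − 972/5 − 243/2 + 36 + 54 + 27 = 7947/70.
  ∫_0^3 u'(x)^2 dx = ∫_0^3 (9*x^4 - 12*x^2 + 4) dx. Term by term:
    ∫_0^3 9*x^4 dx = 2187/5;  ∫_0^3 -12*x^2 dx = -108;  ∫_0^3 4 dx = 12.
  Sum: 2187/5 − 108 + 12 = 1707/5.
Adding: ||u||_{H^1}^2 = 7947/70 + 1707/5 = 6369/14.


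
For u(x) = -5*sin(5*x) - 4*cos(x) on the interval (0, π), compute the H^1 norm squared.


||u||_{H^1(0,π)}^2 = 341*π

u'(x) = 4*sin(x) - 25*cos(5*x).
Expand u² and (u')² and integrate term by term on (0, π), using: for integers n ≥ 1, ∫_0^π sin²(nx) dx = ∫_0^π cos²(nx) dx = π/2; for n ≠ n', ∫_0^π sin(nx)sin(n'x) dx = ∫_0^π cos(nx)cos(n'x) dx = 0; and by product-to-sum, ∫_0^π sin(nx)cos(n'x) dx = ½∫_0^π [sin((n+n')x) + sin((n−n')x)] dx, which is 0 when n+n' is even and 2n/(n²−n'²) when n+n' is odd (it need not vanish on (0, π)).
  u² squared terms: (-5)²·∫sin(5x)² dx = 25·π/2 = 25*π/2;  (-4)²·∫cos(x)² dx = 16·π/2 = 8*π.
  u² cross terms: 2·(-5)·(-4)·∫sin(5x)·cos(x) dx = 40·(0) = 0.
  So ∫_0^π u² dx = 25*π/2 + 8*π + 0 = 41*π/2.
  (u')² squared terms: (-25)²·∫cos(5x)² dx = 625·π/2 = 625*π/2;  (4)²·∫sin(x)² dx = 16·π/2 = 8*π.
  (u')² cross terms: 2·(-25)·(4)·∫cos(5x)·sin(x) dx = -200·(0) = 0.
  So ∫_0^π (u')² dx = 625*π/2 + 8*π + 0 = 641*π/2.
||u||_{H^1}^2 = (41*π/2) + (641*π/2) = 341*π.


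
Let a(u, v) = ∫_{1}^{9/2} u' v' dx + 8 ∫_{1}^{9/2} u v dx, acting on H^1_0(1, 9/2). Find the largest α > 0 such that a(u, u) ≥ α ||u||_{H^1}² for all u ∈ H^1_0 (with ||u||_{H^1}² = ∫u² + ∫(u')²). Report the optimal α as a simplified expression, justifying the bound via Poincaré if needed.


α = 1

Coercivity of a(·,·) on H^1_0(1, 9/2) means a(u, u) ≥ α ||u||_{H^1}² for every u ∈ H^1_0.
The interval has length L = 7/2, and Poincaré/coercivity depend only on L. Here a(u, u) = ∫(u')² + (8)·∫u².
Here c = 8 ≥ 1, so a(u,u) = ∫(u')² + c∫u² ≥ ∫(u')² + ∫u² = ||u||_{H^1}², i.e. α = 1 works. No larger α is possible: a(u,u) ≥ α||u||_{H^1}² means (1−α)∫(u')² ≥ (α−c)∫u², and for the modes u_n = sin(nπ(x−x₀)/L) (x₀ the left endpoint) one has ∫u_n²/∫(u_n')² = (L/(nπ))² → 0, so a(u_n,u_n)/||u_n||_{H^1}² → 1. Hence the optimal constant is α = 1.
Therefore α = 1.


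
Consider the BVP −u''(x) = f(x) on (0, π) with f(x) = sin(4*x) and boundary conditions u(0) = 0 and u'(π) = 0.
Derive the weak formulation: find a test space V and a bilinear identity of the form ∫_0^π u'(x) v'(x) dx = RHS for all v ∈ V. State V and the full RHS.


V = {v ∈ H^1(0, π) : v(0) = 0} (test functions vanish at x = 0 where u is specified); weak form: ∫_0^π u'v' dx = ∫_0^π (sin(4*x)) v dx for all v ∈ V.

Multiply both sides by a test function v and integrate from 0 to π:
  ∫_0^π −u''(x) v(x) dx = ∫_0^π f(x) v(x) dx.
Integrate the LHS by parts once:
  ∫_0^π −u'' v dx = −[u'(x) v(x)]_0^π + ∫_0^π u'(x) v'(x) dx.
Thus ∫_0^π u'(x) v'(x) dx = ∫_0^π f(x) v(x) dx + [u'(x) v(x)]_0^π.
Choose V so that boundary terms are either known or forced to vanish.
Mixed BC: u(0) = 0 (Dirichlet) and u'(π) = 0 (Neumann). Define V = {v ∈ H^1(0, π) : v(0) = 0}. Then [u' v]_0^π = u'(π)·v(π) − u'(0)·0 = 0.
Weak formulation: find u (satisfying any essential BC) such that ∫_0^π u'(x) v'(x) dx = ∫_0^π f v dx for all v ∈ V (Dirichlet at 0 absorbed into V; the Neumann datum at x = π is zero, so no boundary term remains).
Substituting f(x) = sin(4*x), the right-hand side is ∫_0^π (sin(4*x)) v dx.


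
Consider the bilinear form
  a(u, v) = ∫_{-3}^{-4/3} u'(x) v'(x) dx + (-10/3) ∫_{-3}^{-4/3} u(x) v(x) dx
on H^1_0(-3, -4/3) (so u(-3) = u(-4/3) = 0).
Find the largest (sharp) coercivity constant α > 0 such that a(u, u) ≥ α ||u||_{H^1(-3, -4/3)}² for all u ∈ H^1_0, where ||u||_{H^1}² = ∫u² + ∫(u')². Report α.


α = (-250 + 27*π^2)/(3*(25 + 9*π^2))

Coercivity of a(·,·) on H^1_0(-3, -4/3) means a(u, u) ≥ α ||u||_{H^1}² for every u ∈ H^1_0.
The interval has length L = 5/3, and Poincaré/coercivity depend only on L. Here a(u, u) = ∫(u')² + (-10/3)·∫u².
Here c = -10/3 < 0 with |c| < (π/L)² = 9*π^2/25, so coercivity still holds. The condition a(u,u) ≥ α||u||_{H^1}² reads (1−α)∫(u')² ≥ (α−c)∫u². Any admissible α is ≤ 1 (rapidly oscillating u have ∫u²/∫(u')² → 0), and α = 1 would force 0 ≥ (1−c)∫u², impossible since c < 1; so 1−α > 0. By the sharp Poincaré inequality on H^1_0 of an interval of length L, ∫(u')² ≥ (π/L)²∫u² with equality for the first sine mode sin(π(x−x₀)/L) (x₀ the left endpoint), so the inequality holds for all u iff (1−α)(π/L)² ≥ α − c, i.e. α ≤ ((π/L)² + c)/((π/L)² + 1) = (1 + c(L/π)²)/(1 + (L/π)²). (Direct route, valid since c ≤ 0: Poincaré gives c∫u² ≥ c(L/π)²∫(u')², so a(u,u) ≥ (1 + c(L/π)²)∫(u')², while ||u||_{H^1}² ≤ (1 + (L/π)²)∫(u')²; dividing yields the same α.) With (π/L)² = 9*π^2/25 and c = -10/3, the largest admissible constant is α = ((π/L)² + c)/((π/L)² + 1).
Simplifying, α = (-250 + 27*π^2)/(3*(25 + 9*π^2)).


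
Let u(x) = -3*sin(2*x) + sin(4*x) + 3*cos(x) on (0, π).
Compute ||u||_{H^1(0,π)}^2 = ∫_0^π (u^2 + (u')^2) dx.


||u||_{H^1(0,π)}^2 = -208/5 + 40*π

u'(x) = -3*sin(x) - 6*cos(2*x) + 4*cos(4*x).
Expand u² and (u')² and integrate term by term on (0, π), using: for integers n ≥ 1, ∫_0^π sin²(nx) dx = ∫_0^π cos²(nx) dx = π/2; for n ≠ n', ∫_0^π sin(nx)sin(n'x) dx = ∫_0^π cos(nx)cos(n'x) dx = 0; and by product-to-sum, ∫_0^π sin(nx)cos(n'x) dx = ½∫_0^π [sin((n+n')x) + sin((n−n')x)] dx, which is 0 when n+n' is even and 2n/(n²−n'²) when n+n' is odd (it need not vanish on (0, π)).
  u² squared terms: (-3)²·∫sin(2x)² dx = 9·π/2 = 9*π/2;  (3)²·∫cos(x)² dx = 9·π/2 = 9*π/2;  (1)²·∫sin(4x)² dx = 1·π/2 = π/2.
  u² cross terms: 2·(-3)·(3)·∫sin(2x)·cos(x) dx = -18·(4/3) = -24;  2·(-3)·(1)·∫sin(2x)·sin(4x) dx = -6·(0) = 0;  2·(3)·(1)·∫cos(x)·sin(4x) dx = 6·(8/15) = 16/5.
  So ∫_0^π u² dx = 9*π/2 + 9*π/2 + π/2 − 24 + 0 + 16/5 = -104/5 + 19*π/2.
  (u')² squared terms: (-6)²·∫cos(2x)² dx = 36·π/2 = 18*π;  (-3)²·∫sin(x)² dx = 9·π/2 = 9*π/2;  (4)²·∫cos(4x)² dx = 16·π/2 = 8*π.
  (u')² cross terms: 2·(-6)·(-3)·∫cos(2x)·sin(x) dx = 36·(-2/3) = -24;  2·(-6)·(4)·∫cos(2x)·cos(4x) dx = -48·(0) = 0;  2·(-3)·(4)·∫sin(x)·cos(4x) dx = -24·(-2/15) = 16/5.
  So ∫_0^π (u')² dx = 18*π + 9*π/2 + 8*π − 24 + 0 + 16/5 = -104/5 + 61*π/2.
||u||_{H^1}^2 = (-104/5 + 19*π/2) + (-104/5 + 61*π/2) = -208/5 + 40*π.


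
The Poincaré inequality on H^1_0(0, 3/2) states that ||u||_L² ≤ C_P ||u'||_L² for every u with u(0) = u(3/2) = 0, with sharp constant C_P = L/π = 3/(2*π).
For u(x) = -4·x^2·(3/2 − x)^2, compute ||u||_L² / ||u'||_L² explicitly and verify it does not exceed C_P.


||u||_L² / ||u'||_L² = sqrt(3)/4 < C_P = 3/(2*π).

u(x) = -4·x^2·(3/2 − x)^2, so u'(x) = 2*x*(-8*x^2 + 18*x - 9).
u(x) = -4·x^2·(3/2 − x)^2 vanishes at x = 0 and x = 3/2, so u ∈ H^1_0(0, 3/2). Differentiate via the product rule and integrate the resulting polynomials term by term.
  ∫_0^3/2 u² dx = ∫_0^3/2 (16*x^8 - 96*x^7 + 216*x^6 - 216*x^5 + 81*x^4) dx. Term by term:
    ∫_0^3/2 16*x^8 dx = 2187/32;  ∫_0^3/2 -96*x^7 dx = -19683/64;  ∫_0^3/2 216*x^6 dx = 59049/112;
    ∫_0^3/2 -216*x^5 dx = -6561/16;  ∫_0^3/2 81*x^4 dx = 19683/160.
  Sum: 2187/32 − 19683/64 + 59049/112 − 6561/16 + 19683/160 = 2187/2240.
  ∫_0^3/2 (u')² dx = ∫_0^3/2 (256*x^6 - 1152*x^5 + 1872*x^4 - 1296*x^3 + 324*x^2) dx. Term by term:
    ∫_0^3/2 256*x^6 dx = 4374/7;  ∫_0^3/2 -1152*x^5 dx = -2187;  ∫_0^3/2 1872*x^4 dx = 28431/10;
    ∫_0^3/2 -1296*x^3 dx = -6561/4;  ∫_0^3/2 324*x^2 dx = 729/2.
  Sum: 4374/7 − 2187 + 28431/10 − 6561/4 + 729/2 = 729/140.
∫_0^3/2 u² dx = 2187/2240, so ||u||_L² = 27*sqrt(105)/280.
∫_0^3/2 (u')² dx = 729/140, so ||u'||_L² = 27*sqrt(35)/70.
Ratio ||u||_L² / ||u'||_L² = sqrt(3)/4.
Sharp Poincaré constant on H^1_0(0, 3/2) is C_P = L/π = 3/(2*π), achieved by sin(2*π/3·x).
A polynomial bump cannot attain the sharp Poincaré constant (only the first sine eigenfunction does), so the ratio is strictly less than C_P, consistent with ||u||_L² ≤ C_P ||u'||_L².


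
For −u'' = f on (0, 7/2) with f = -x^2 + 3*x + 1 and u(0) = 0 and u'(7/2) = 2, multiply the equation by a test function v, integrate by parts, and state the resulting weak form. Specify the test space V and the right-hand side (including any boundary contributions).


V = {v ∈ H^1(0, 7/2) : v(0) = 0} (test functions vanish at x = 0 where u is specified); weak form: ∫_0^7/2 u'v' dx = ∫_0^7/2 (-x^2 + 3*x + 1) v dx + 2·v(7/2) for all v ∈ V.

Multiply both sides by a test function v and integrate from 0 to 7/2:
  ∫_0^7/2 −u''(x) v(x) dx = ∫_0^7/2 f(x) v(x) dx.
Integrate the LHS by parts once:
  ∫_0^7/2 −u'' v dx = −[u'(x) v(x)]_0^7/2 + ∫_0^7/2 u'(x) v'(x) dx.
Thus ∫_0^7/2 u'(x) v'(x) dx = ∫_0^7/2 f(x) v(x) dx + [u'(x) v(x)]_0^7/2.
Choose V so that boundary terms are either known or forced to vanish.
Mixed BC: u(0) = 0 (Dirichlet) and u'(7/2) = 2 (Neumann). Define V = {v ∈ H^1(0, 7/2) : v(0) = 0}. Then [u' v]_0^7/2 = u'(7/2)·v(7/2) − u'(0)·0 = 2·v(7/2).
Weak formulation: find u (satisfying any essential BC) such that ∫_0^7/2 u'(x) v'(x) dx = ∫_0^7/2 f v dx + 2·v(7/2) for all v ∈ V (Dirichlet at 0 absorbed into V; Neumann datum at x = 7/2 contributes the boundary term).
Substituting f(x) = -x^2 + 3*x + 1, the right-hand side is ∫_0^7/2 (-x^2 + 3*x + 1) v dx + 2·v(7/2).
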